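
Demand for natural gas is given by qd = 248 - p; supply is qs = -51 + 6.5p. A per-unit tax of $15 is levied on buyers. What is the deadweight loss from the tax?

Pre-tax equilibrium: p* = 598/15, q* = 3122/15.
Tax on buyers shifts demand to qd = 248 − 1(p + 15) = 233 - p.
233 - p = -51 + 6.5p gives seller price ps = 568/15; buyers pay pb = 568/15 + 15 = 793/15.
New quantity: q = 248 − 1(793/15) = 2927/15.
DWL = ½ × 15 × (3122/15 − 2927/15) = 97.5.

Deadweight loss = 97.5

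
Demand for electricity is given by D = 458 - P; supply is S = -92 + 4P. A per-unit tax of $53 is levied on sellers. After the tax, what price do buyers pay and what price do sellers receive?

Pre-tax equilibrium: P* = 110, Q* = 348.
Tax on sellers shifts supply to S = -92 + 4(P − 53) = -304 + 4P.
458 - P = -304 + 4P gives buyer price Pb = 152.4; sellers receive Ps = 152.4 − 53 = 99.4.
New quantity: Q = 458 − 1(152.4) = 305.6.

Buyers pay $152.4, sellers receive $99.4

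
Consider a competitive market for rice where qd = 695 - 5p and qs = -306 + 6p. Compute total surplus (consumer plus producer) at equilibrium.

Equilibrium: 695 - 5p = -306 + 6p gives p* = 91, q* = 240.
Demand choke price: p = 139; supply starts at p = 51.
CS = ½(139 − 91)(240) = 5760; PS = ½(91 − 51)(240) = 4800.

Total surplus = 10560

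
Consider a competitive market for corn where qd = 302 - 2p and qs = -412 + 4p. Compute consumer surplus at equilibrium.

Equilibrium: 302 - 2p = -412 + 4p gives p* = 119, q* = 64.
Demand choke price (qd = 0): p = 151.
CS = ½(151 − 119)(64) = 1024.

Consumer surplus = 1024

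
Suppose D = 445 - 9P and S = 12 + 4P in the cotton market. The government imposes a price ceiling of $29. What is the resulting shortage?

Equilibrium price would be P* = 433/13, so the ceiling at 29 binds.
At P = 29: D = 445 − 9(29) = 184, S = 12 + 4(29) = 128.
Shortage = 184 − 128 = 56.

Shortage = 56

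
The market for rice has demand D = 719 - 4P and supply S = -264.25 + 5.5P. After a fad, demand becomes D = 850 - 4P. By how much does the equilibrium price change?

Original equilibrium: P* = 103.5, Q* = 305.
New equilibrium: 850 - 4P = -264.25 + 5.5P, so 1114.25 = 9.5P and P' = 4457/38; Q' = 850 − 4(4457/38) = 7236/19.
Change in price: 4457/38 − 103.5 = 262/19.

ΔP = 262/19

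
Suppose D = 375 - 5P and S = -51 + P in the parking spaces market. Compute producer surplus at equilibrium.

Producer surplus = 200

Equilibrium: 375 - 5P = -51 + P gives P* = 71, Q* = 20.
Supply starts at P = 51 (where S = 0).
PS = ½(71 − 51)(20) = 200.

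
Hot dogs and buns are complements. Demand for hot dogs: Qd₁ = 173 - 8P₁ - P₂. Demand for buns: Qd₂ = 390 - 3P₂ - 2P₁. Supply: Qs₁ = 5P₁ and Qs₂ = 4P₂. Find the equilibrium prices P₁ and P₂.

Market 1: 173 - 8P₁ - P₂ = 5P₁ → 13P₁ + P₂ = 173.
Market 2: 7P₂ + 2P₁ = 390.
Eliminating P₂: 7×(1) − 1×(2) gives 89P₁ = 821, so P₁ = 821/89.
Back-substitute into (2): P₂ = (390 − 2×821/89) / 7 = 4724/89.

P₁ = 821/89, P₂ = 4724/89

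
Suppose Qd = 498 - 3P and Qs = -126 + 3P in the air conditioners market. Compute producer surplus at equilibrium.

Equilibrium: 498 - 3P = -126 + 3P gives P* = 104, Q* = 186.
Supply starts at P = 42 (where Qs = 0).
PS = ½(104 − 42)(186) = 5766.

Producer surplus = 5766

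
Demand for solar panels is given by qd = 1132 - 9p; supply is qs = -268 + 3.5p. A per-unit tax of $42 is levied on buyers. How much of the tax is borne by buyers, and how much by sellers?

Buyers bear $11.76, sellers bear $30.24

Pre-tax equilibrium: p* = 112, q* = 124.
Tax on buyers shifts demand to qd = 1132 − 9(p + 42) = 754 - 9p.
754 - 9p = -268 + 3.5p gives seller price ps = 81.76; buyers pay pb = 81.76 + 42 = 123.76.
New quantity: q = 1132 − 9(123.76) = 18.16.
Buyer burden = 123.76 − 112 = 11.76; seller burden = 112 − 81.76 = 30.24.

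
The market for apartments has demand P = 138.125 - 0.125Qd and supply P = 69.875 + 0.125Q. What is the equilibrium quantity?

Set the two price expressions equal: 138.125 - 0.125Q = 69.875 + 0.125Q.
68.25 = 0.25Q, so Q* = 273.
P* = 138.125 − (0.125)(273) = 104.

Q* = 273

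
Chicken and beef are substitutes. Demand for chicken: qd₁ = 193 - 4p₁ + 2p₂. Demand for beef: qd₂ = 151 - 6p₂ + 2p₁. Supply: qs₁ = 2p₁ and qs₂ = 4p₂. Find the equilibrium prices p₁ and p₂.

Market 1: 193 - 4p₁ + 2p₂ = 2p₁ → 6p₁ - 2p₂ = 193.
Market 2: 10p₂ - 2p₁ = 151.
Eliminating p₂: 10×(1) + 2×(2) gives 56p₁ = 2232, so p₁ = 279/7.
Back-substitute into (2): p₂ = (151 + 2×279/7) / 10 = 323/14.

p₁ = 279/7, p₂ = 323/14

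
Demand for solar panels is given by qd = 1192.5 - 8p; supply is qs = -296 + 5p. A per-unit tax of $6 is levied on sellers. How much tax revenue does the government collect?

Pre-tax equilibrium: p* = 114.5, q* = 276.5.
Tax on sellers shifts supply to qs = -296 + 5(p − 6) = -326 + 5p.
1192.5 - 8p = -326 + 5p gives buyer price pb = 3037/26; sellers receive ps = 3037/26 − 6 = 2881/26.
New quantity: q = 1192.5 − 8(3037/26) = 6709/26.
Revenue = 6 × 6709/26 = 20127/13.

Tax revenue = 20127/13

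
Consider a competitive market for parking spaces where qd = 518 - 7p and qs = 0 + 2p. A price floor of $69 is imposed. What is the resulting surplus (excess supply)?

Equilibrium price would be p* = 518/9, so the floor at 69 binds.
At p = 69: qd = 35, qs = 138.
Surplus = 138 − 35 = 103.

Surplus = 103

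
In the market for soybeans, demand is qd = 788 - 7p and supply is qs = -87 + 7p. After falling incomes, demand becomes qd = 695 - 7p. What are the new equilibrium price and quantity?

Original equilibrium: p* = 62.5, q* = 350.5.
New equilibrium: 695 - 7p = -87 + 7p, so 782 = 14p and p' = 391/7; q' = 695 − 7(391/7) = 304.

p' = 391/7, q' = 304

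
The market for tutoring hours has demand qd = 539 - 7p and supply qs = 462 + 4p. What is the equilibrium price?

p* = 7

Set qd = qs: 539 - 7p = 462 + 4p.
77 = 11p, so p* = 7.
q* = 539 − 7(7) = 490.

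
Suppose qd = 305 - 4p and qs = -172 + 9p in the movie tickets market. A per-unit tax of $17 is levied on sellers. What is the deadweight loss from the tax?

Deadweight loss = 5202/13

Pre-tax equilibrium: p* = 477/13, q* = 2057/13.
Tax on sellers shifts supply to qs = -172 + 9(p − 17) = -325 + 9p.
305 - 4p = -325 + 9p gives buyer price pb = 630/13; sellers receive ps = 630/13 − 17 = 409/13.
New quantity: q = 305 − 4(630/13) = 1445/13.
DWL = ½ × 17 × (2057/13 − 1445/13) = 5202/13.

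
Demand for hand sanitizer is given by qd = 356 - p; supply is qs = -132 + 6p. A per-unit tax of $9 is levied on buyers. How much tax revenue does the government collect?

Tax revenue = 17550/7

Pre-tax equilibrium: p* = 488/7, q* = 2004/7.
Tax on buyers shifts demand to qd = 356 − 1(p + 9) = 347 - p.
347 - p = -132 + 6p gives seller price ps = 479/7; buyers pay pb = 479/7 + 9 = 542/7.
New quantity: q = 356 − 1(542/7) = 1950/7.
Revenue = 9 × 1950/7 = 17550/7.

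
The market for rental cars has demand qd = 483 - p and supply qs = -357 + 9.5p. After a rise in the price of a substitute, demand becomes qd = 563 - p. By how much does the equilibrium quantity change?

Original equilibrium: p* = 80, q* = 403.
New equilibrium: 563 - p = -357 + 9.5p, so 920 = 10.5p and p' = 1840/21; q' = 563 − 1(1840/21) = 9983/21.
Change in quantity: 9983/21 − 403 = 1520/21.

Δq = 1520/21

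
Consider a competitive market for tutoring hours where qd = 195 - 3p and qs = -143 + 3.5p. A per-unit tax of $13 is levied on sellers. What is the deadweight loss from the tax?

Deadweight loss = 136.5

Pre-tax equilibrium: p* = 52, q* = 39.
Tax on sellers shifts supply to qs = -143 + 3.5(p − 13) = -188.5 + 3.5p.
195 - 3p = -188.5 + 3.5p gives buyer price pb = 59; sellers receive ps = 59 − 13 = 46.
New quantity: q = 195 − 3(59) = 18.
DWL = ½ × 13 × (39 − 18) = 136.5.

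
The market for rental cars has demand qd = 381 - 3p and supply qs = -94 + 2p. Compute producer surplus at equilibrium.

Equilibrium: 381 - 3p = -94 + 2p gives p* = 95, q* = 96.
Supply starts at p = 47 (where qs = 0).
PS = ½(95 − 47)(96) = 2304.

Producer surplus = 2304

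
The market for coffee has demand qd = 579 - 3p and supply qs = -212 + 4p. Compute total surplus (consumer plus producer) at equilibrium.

Equilibrium: 579 - 3p = -212 + 4p gives p* = 113, q* = 240.
Demand choke price: p = 193; supply starts at p = 53.
CS = ½(193 − 113)(240) = 9600; PS = ½(113 − 53)(240) = 7200.

Total surplus = 16800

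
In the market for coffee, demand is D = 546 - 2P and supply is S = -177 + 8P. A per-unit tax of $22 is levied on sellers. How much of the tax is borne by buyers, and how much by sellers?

Pre-tax equilibrium: P* = 72.3, Q* = 401.4.
Tax on sellers shifts supply to S = -177 + 8(P − 22) = -353 + 8P.
546 - 2P = -353 + 8P gives buyer price Pb = 89.9; sellers receive Ps = 89.9 − 22 = 67.9.
New quantity: Q = 546 − 2(89.9) = 366.2.
Buyer burden = 89.9 − 72.3 = 17.6; seller burden = 72.3 − 67.9 = 4.4.

Buyers bear $17.6, sellers bear $4.4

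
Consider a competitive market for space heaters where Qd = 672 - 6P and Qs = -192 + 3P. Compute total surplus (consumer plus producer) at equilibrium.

Total surplus = 2304

Equilibrium: 672 - 6P = -192 + 3P gives P* = 96, Q* = 96.
Demand choke price: P = 112; supply starts at P = 64.
CS = ½(112 − 96)(96) = 768; PS = ½(96 − 64)(96) = 1536.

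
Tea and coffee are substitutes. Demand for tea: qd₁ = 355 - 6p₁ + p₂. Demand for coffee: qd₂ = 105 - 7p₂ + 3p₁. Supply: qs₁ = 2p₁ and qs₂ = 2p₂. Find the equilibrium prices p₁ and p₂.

Market 1: 355 - 6p₁ + p₂ = 2p₁ → 8p₁ - p₂ = 355.
Market 2: 9p₂ - 3p₁ = 105.
Eliminating p₂: 9×(1) + 1×(2) gives 69p₁ = 3300, so p₁ = 1100/23.
Back-substitute into (2): p₂ = (105 + 3×1100/23) / 9 = 635/23.

p₁ = 1100/23, p₂ = 635/23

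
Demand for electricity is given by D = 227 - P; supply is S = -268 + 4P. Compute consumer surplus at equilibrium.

Consumer surplus = 8192

Equilibrium: 227 - P = -268 + 4P gives P* = 99, Q* = 128.
Demand choke price (D = 0): P = 227.
CS = ½(227 − 99)(128) = 8192.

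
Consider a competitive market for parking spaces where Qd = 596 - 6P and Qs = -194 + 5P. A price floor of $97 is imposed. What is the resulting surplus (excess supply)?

Equilibrium price would be P* = 790/11, so the floor at 97 binds.
At P = 97: Qd = 14, Qs = 291.
Surplus = 291 − 14 = 277.

Surplus = 277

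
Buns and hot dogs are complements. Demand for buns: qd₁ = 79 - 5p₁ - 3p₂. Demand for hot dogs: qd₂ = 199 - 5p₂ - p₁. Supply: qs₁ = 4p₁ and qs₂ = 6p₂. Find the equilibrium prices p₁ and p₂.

Market 1: 79 - 5p₁ - 3p₂ = 4p₁ → 9p₁ + 3p₂ = 79.
Market 2: 11p₂ + p₁ = 199.
Eliminating p₂: 11×(1) − 3×(2) gives 96p₁ = 272, so p₁ = 17/6.
Back-substitute into (2): p₂ = (199 − 1×17/6) / 11 = 107/6.

p₁ = 17/6, p₂ = 107/6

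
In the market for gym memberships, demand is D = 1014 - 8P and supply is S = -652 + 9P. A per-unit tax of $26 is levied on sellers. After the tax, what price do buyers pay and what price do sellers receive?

Buyers pay 1900/17, sellers receive 1458/17

Pre-tax equilibrium: P* = 98, Q* = 230.
Tax on sellers shifts supply to S = -652 + 9(P − 26) = -886 + 9P.
1014 - 8P = -886 + 9P gives buyer price Pb = 1900/17; sellers receive Ps = 1900/17 − 26 = 1458/17.
New quantity: Q = 1014 − 8(1900/17) = 2038/17.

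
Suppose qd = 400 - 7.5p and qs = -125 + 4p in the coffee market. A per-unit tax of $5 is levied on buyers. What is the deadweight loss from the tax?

Deadweight loss = 750/23

Pre-tax equilibrium: p* = 1050/23, q* = 1325/23.
Tax on buyers shifts demand to qd = 400 − 7.5(p + 5) = 362.5 - 7.5p.
362.5 - 7.5p = -125 + 4p gives seller price ps = 975/23; buyers pay pb = 975/23 + 5 = 1090/23.
New quantity: q = 400 − 7.5(1090/23) = 1025/23.
DWL = ½ × 5 × (1325/23 − 1025/23) = 750/23.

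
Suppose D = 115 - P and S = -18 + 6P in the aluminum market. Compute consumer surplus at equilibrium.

Equilibrium: 115 - P = -18 + 6P gives P* = 19, Q* = 96.
Demand choke price (D = 0): P = 115.
CS = ½(115 − 19)(96) = 4608.

Consumer surplus = 4608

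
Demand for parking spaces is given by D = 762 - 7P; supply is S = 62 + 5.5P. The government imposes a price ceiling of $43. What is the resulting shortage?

Equilibrium price would be P* = 56, so the ceiling at 43 binds.
At P = 43: D = 762 − 7(43) = 461, S = 62 + 5.5(43) = 298.5.
Shortage = 461 − 298.5 = 162.5.

Shortage = 162.5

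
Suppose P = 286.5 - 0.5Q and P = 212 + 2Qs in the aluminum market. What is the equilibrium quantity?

Set the two price expressions equal: 286.5 - 0.5Q = 212 + 2Q.
74.5 = 2.5Q, so Q* = 29.8.
P* = 286.5 − (0.5)(29.8) = 271.6.

Q* = 29.8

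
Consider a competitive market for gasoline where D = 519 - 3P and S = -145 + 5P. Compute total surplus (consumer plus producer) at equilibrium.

Total surplus = 19440

Equilibrium: 519 - 3P = -145 + 5P gives P* = 83, Q* = 270.
Demand choke price: P = 173; supply starts at P = 29.
CS = ½(173 − 83)(270) = 12150; PS = ½(83 − 29)(270) = 7290.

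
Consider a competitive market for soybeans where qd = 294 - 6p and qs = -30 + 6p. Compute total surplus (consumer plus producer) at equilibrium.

Total surplus = 2904

Equilibrium: 294 - 6p = -30 + 6p gives p* = 27, q* = 132.
Demand choke price: p = 49; supply starts at p = 5.
CS = ½(49 − 27)(132) = 1452; PS = ½(27 − 5)(132) = 1452.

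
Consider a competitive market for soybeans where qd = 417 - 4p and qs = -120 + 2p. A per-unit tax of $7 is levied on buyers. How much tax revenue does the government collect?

Tax revenue = 1043/3

Pre-tax equilibrium: p* = 89.5, q* = 59.
Tax on buyers shifts demand to qd = 417 − 4(p + 7) = 389 - 4p.
389 - 4p = -120 + 2p gives seller price ps = 509/6; buyers pay pb = 509/6 + 7 = 551/6.
New quantity: q = 417 − 4(551/6) = 149/3.
Revenue = 7 × 149/3 = 1043/3.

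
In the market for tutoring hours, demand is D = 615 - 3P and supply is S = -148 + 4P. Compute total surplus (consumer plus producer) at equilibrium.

Equilibrium: 615 - 3P = -148 + 4P gives P* = 109, Q* = 288.
Demand choke price: P = 205; supply starts at P = 37.
CS = ½(205 − 109)(288) = 13824; PS = ½(109 − 37)(288) = 10368.

Total surplus = 24192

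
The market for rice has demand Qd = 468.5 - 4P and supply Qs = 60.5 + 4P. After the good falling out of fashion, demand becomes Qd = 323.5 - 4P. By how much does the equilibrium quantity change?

Original equilibrium: P* = 51, Q* = 264.5.
New equilibrium: 323.5 - 4P = 60.5 + 4P, so 263 = 8P and P' = 32.875; Q' = 323.5 − 4(32.875) = 192.
Change in quantity: 192 − 264.5 = -72.5.

ΔQ = -72.5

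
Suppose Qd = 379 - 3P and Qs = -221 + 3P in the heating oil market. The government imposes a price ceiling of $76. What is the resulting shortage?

Equilibrium price would be P* = 100, so the ceiling at 76 binds.
At P = 76: Qd = 379 − 3(76) = 151, Qs = -221 + 3(76) = 7.
Shortage = 151 − 7 = 144.

Shortage = 144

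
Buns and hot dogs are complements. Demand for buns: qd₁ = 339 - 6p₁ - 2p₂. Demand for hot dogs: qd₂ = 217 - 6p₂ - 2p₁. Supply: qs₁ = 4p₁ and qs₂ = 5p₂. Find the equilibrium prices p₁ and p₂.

Market 1: 339 - 6p₁ - 2p₂ = 4p₁ → 10p₁ + 2p₂ = 339.
Market 2: 11p₂ + 2p₁ = 217.
Eliminating p₂: 11×(1) − 2×(2) gives 106p₁ = 3295, so p₁ = 3295/106.
Back-substitute into (2): p₂ = (217 − 2×3295/106) / 11 = 746/53.

p₁ = 3295/106, p₂ = 746/53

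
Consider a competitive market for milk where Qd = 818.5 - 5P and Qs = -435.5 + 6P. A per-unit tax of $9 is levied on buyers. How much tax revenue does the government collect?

Tax revenue = 44343/22

Pre-tax equilibrium: P* = 114, Q* = 248.5.
Tax on buyers shifts demand to Qd = 818.5 − 5(P + 9) = 773.5 - 5P.
773.5 - 5P = -435.5 + 6P gives seller price Ps = 1209/11; buyers pay Pb = 1209/11 + 9 = 1308/11.
New quantity: Q = 818.5 − 5(1308/11) = 4927/22.
Revenue = 9 × 4927/22 = 44343/22.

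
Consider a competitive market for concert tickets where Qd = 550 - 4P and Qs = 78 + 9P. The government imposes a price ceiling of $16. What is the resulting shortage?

Shortage = 264

Equilibrium price would be P* = 472/13, so the ceiling at 16 binds.
At P = 16: Qd = 550 − 4(16) = 486, Qs = 78 + 9(16) = 222.
Shortage = 486 − 222 = 264.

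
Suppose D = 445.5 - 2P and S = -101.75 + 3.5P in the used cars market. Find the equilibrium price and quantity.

Set D = S: 445.5 - 2P = -101.75 + 3.5P.
547.25 = 5.5P, so P* = 99.5.
Q* = 445.5 − 2(99.5) = 246.5.

P* = 99.5, Q* = 246.5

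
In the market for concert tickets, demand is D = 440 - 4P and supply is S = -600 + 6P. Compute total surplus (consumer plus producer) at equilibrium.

Equilibrium: 440 - 4P = -600 + 6P gives P* = 104, Q* = 24.
Demand choke price: P = 110; supply starts at P = 100.
CS = ½(110 − 104)(24) = 72; PS = ½(104 − 100)(24) = 48.

Total surplus = 120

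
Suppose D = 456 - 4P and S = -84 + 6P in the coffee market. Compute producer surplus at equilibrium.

Equilibrium: 456 - 4P = -84 + 6P gives P* = 54, Q* = 240.
Supply starts at P = 14 (where S = 0).
PS = ½(54 − 14)(240) = 4800.

Producer surplus = 4800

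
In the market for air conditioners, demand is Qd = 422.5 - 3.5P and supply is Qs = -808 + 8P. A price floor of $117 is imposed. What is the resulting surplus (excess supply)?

Surplus = 115

Equilibrium price would be P* = 107, so the floor at 117 binds.
At P = 117: Qd = 13, Qs = 128.
Surplus = 128 − 13 = 115.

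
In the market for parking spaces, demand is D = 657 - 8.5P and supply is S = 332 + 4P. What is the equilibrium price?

Set D = S: 657 - 8.5P = 332 + 4P.
325 = 12.5P, so P* = 26.
Q* = 657 − 8.5(26) = 436.

P* = 26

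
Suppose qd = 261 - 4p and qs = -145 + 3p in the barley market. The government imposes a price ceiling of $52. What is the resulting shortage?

Shortage = 42

Equilibrium price would be p* = 58, so the ceiling at 52 binds.
At p = 52: qd = 261 − 4(52) = 53, qs = -145 + 3(52) = 11.
Shortage = 53 − 11 = 42.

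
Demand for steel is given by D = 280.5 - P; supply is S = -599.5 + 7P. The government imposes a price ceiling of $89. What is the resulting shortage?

Shortage = 168

Equilibrium price would be P* = 110, so the ceiling at 89 binds.
At P = 89: D = 280.5 − 1(89) = 191.5, S = -599.5 + 7(89) = 23.5.
Shortage = 191.5 − 23.5 = 168.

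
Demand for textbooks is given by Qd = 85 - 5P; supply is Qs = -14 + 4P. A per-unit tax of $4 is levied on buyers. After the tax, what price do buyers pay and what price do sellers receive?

Pre-tax equilibrium: P* = 11, Q* = 30.
Tax on buyers shifts demand to Qd = 85 − 5(P + 4) = 65 - 5P.
65 - 5P = -14 + 4P gives seller price Ps = 79/9; buyers pay Pb = 79/9 + 4 = 115/9.
New quantity: Q = 85 − 5(115/9) = 190/9.

Buyers pay 115/9, sellers receive 79/9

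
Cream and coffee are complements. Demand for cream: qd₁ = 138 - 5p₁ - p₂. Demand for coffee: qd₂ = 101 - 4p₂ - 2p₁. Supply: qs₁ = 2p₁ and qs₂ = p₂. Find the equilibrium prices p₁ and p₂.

Market 1: 138 - 5p₁ - p₂ = 2p₁ → 7p₁ + p₂ = 138.
Market 2: 5p₂ + 2p₁ = 101.
Eliminating p₂: 5×(1) − 1×(2) gives 33p₁ = 589, so p₁ = 589/33.
Back-substitute into (2): p₂ = (101 − 2×589/33) / 5 = 431/33.

p₁ = 589/33, p₂ = 431/33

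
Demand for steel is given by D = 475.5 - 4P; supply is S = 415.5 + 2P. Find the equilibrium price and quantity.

Set D = S: 475.5 - 4P = 415.5 + 2P.
60 = 6P, so P* = 10.
Q* = 475.5 − 4(10) = 435.5.

P* = 10, Q* = 435.5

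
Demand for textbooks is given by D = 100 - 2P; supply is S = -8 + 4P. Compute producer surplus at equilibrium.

Equilibrium: 100 - 2P = -8 + 4P gives P* = 18, Q* = 64.
Supply starts at P = 2 (where S = 0).
PS = ½(18 − 2)(64) = 512.

Producer surplus = 512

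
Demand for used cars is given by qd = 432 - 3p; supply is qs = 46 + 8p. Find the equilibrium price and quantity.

Set qd = qs: 432 - 3p = 46 + 8p.
386 = 11p, so p* = 386/11.
q* = 432 − 3(386/11) = 3594/11.

p* = 386/11, q* = 3594/11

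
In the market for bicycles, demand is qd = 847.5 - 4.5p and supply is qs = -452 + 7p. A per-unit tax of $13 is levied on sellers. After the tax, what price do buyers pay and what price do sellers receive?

Buyers pay 2781/23, sellers receive 2482/23

Pre-tax equilibrium: p* = 113, q* = 339.
Tax on sellers shifts supply to qs = -452 + 7(p − 13) = -543 + 7p.
847.5 - 4.5p = -543 + 7p gives buyer price pb = 2781/23; sellers receive ps = 2781/23 − 13 = 2482/23.
New quantity: q = 847.5 − 4.5(2781/23) = 6978/23.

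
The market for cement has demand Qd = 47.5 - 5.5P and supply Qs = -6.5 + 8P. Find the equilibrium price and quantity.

Set Qd = Qs: 47.5 - 5.5P = -6.5 + 8P.
54 = 13.5P, so P* = 4.
Q* = 47.5 − 5.5(4) = 25.5.

P* = 4, Q* = 25.5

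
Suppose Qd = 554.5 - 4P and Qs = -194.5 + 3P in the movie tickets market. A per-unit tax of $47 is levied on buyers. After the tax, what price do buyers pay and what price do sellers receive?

Buyers pay 890/7, sellers receive 561/7

Pre-tax equilibrium: P* = 107, Q* = 126.5.
Tax on buyers shifts demand to Qd = 554.5 − 4(P + 47) = 366.5 - 4P.
366.5 - 4P = -194.5 + 3P gives seller price Ps = 561/7; buyers pay Pb = 561/7 + 47 = 890/7.
New quantity: Q = 554.5 − 4(890/7) = 643/14.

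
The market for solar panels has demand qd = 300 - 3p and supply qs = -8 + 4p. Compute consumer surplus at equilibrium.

Consumer surplus = 4704

Equilibrium: 300 - 3p = -8 + 4p gives p* = 44, q* = 168.
Demand choke price (qd = 0): p = 100.
CS = ½(100 − 44)(168) = 4704.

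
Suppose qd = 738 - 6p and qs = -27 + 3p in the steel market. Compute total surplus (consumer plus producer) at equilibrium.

Total surplus = 12996

Equilibrium: 738 - 6p = -27 + 3p gives p* = 85, q* = 228.
Demand choke price: p = 123; supply starts at p = 9.
CS = ½(123 − 85)(228) = 4332; PS = ½(85 − 9)(228) = 8664.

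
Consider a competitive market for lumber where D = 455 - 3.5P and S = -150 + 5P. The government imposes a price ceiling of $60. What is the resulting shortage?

Equilibrium price would be P* = 1210/17, so the ceiling at 60 binds.
At P = 60: D = 455 − 3.5(60) = 245, S = -150 + 5(60) = 150.
Shortage = 245 − 150 = 95.

Shortage = 95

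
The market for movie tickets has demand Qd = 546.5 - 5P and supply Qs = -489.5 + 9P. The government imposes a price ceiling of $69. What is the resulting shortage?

Equilibrium price would be P* = 74, so the ceiling at 69 binds.
At P = 69: Qd = 546.5 − 5(69) = 201.5, Qs = -489.5 + 9(69) = 131.5.
Shortage = 201.5 − 131.5 = 70.

Shortage = 70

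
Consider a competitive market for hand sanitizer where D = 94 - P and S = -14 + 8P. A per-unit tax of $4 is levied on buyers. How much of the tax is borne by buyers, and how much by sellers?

Buyers bear 32/9, sellers bear 4/9

Pre-tax equilibrium: P* = 12, Q* = 82.
Tax on buyers shifts demand to D = 94 − 1(P + 4) = 90 - P.
90 - P = -14 + 8P gives seller price Ps = 104/9; buyers pay Pb = 104/9 + 4 = 140/9.
New quantity: Q = 94 − 1(140/9) = 706/9.
Buyer burden = 140/9 − 12 = 32/9; seller burden = 12 − 104/9 = 4/9.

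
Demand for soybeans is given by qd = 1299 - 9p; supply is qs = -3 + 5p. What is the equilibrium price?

p* = 93

Set qd = qs: 1299 - 9p = -3 + 5p.
1302 = 14p, so p* = 93.
q* = 1299 − 9(93) = 462.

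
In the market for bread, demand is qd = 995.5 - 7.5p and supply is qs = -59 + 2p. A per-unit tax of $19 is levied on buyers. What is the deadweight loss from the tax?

Pre-tax equilibrium: p* = 111, q* = 163.
Tax on buyers shifts demand to qd = 995.5 − 7.5(p + 19) = 853 - 7.5p.
853 - 7.5p = -59 + 2p gives seller price ps = 96; buyers pay pb = 96 + 19 = 115.
New quantity: q = 995.5 − 7.5(115) = 133.
DWL = ½ × 19 × (163 − 133) = 285.

Deadweight loss = 285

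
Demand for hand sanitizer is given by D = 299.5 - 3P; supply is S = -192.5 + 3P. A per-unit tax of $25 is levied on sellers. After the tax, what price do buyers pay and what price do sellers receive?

Buyers pay $94.5, sellers receive $69.5

Pre-tax equilibrium: P* = 82, Q* = 53.5.
Tax on sellers shifts supply to S = -192.5 + 3(P − 25) = -267.5 + 3P.
299.5 - 3P = -267.5 + 3P gives buyer price Pb = 94.5; sellers receive Ps = 94.5 − 25 = 69.5.
New quantity: Q = 299.5 − 3(94.5) = 16.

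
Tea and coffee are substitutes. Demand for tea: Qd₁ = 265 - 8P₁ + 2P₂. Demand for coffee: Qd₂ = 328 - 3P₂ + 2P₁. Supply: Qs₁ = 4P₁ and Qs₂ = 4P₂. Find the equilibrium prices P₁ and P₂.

Market 1: 265 - 8P₁ + 2P₂ = 4P₁ → 12P₁ - 2P₂ = 265.
Market 2: 7P₂ - 2P₁ = 328.
Eliminating P₂: 7×(1) + 2×(2) gives 80P₁ = 2511, so P₁ = 31.3875.
Back-substitute into (2): P₂ = (328 + 2×31.3875) / 7 = 55.825.

P₁ = 31.3875, P₂ = 55.825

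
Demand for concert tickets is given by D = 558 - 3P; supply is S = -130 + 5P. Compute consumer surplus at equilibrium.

Equilibrium: 558 - 3P = -130 + 5P gives P* = 86, Q* = 300.
Demand choke price (D = 0): P = 186.
CS = ½(186 − 86)(300) = 15000.

Consumer surplus = 15000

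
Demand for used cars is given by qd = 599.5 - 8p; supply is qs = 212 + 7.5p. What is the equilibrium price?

Set qd = qs: 599.5 - 8p = 212 + 7.5p.
387.5 = 15.5p, so p* = 25.
q* = 599.5 − 8(25) = 399.5.

p* = 25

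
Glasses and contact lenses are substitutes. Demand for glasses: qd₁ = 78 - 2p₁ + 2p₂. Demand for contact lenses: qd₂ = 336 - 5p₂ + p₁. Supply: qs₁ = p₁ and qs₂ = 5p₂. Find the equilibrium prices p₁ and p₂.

Market 1: 78 - 2p₁ + 2p₂ = p₁ → 3p₁ - 2p₂ = 78.
Market 2: 10p₂ - p₁ = 336.
Eliminating p₂: 10×(1) + 2×(2) gives 28p₁ = 1452, so p₁ = 363/7.
Back-substitute into (2): p₂ = (336 + 1×363/7) / 10 = 543/14.

p₁ = 363/7, p₂ = 543/14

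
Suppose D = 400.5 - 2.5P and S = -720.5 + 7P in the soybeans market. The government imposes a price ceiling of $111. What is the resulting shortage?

Equilibrium price would be P* = 118, so the ceiling at 111 binds.
At P = 111: D = 400.5 − 2.5(111) = 123, S = -720.5 + 7(111) = 56.5.
Shortage = 123 − 56.5 = 66.5.

Shortage = 66.5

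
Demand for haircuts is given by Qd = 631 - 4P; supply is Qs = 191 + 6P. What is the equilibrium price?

Set Qd = Qs: 631 - 4P = 191 + 6P.
440 = 10P, so P* = 44.
Q* = 631 − 4(44) = 455.

P* = 44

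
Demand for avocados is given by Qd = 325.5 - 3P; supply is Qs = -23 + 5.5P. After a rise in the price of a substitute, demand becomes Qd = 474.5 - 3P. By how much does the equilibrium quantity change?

ΔQ = 1639/17

Original equilibrium: P* = 41, Q* = 202.5.
New equilibrium: 474.5 - 3P = -23 + 5.5P, so 497.5 = 8.5P and P' = 995/17; Q' = 474.5 − 3(995/17) = 10163/34.
Change in quantity: 10163/34 − 202.5 = 1639/17.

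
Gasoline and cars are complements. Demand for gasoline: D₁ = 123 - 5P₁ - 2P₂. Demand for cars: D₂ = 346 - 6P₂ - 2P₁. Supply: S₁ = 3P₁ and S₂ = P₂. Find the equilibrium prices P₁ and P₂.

P₁ = 3.25, P₂ = 48.5

Market 1: 123 - 5P₁ - 2P₂ = 3P₁ → 8P₁ + 2P₂ = 123.
Market 2: 7P₂ + 2P₁ = 346.
Eliminating P₂: 7×(1) − 2×(2) gives 52P₁ = 169, so P₁ = 3.25.
Back-substitute into (2): P₂ = (346 − 2×3.25) / 7 = 48.5.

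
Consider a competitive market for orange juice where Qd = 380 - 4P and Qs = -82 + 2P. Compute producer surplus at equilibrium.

Producer surplus = 1296

Equilibrium: 380 - 4P = -82 + 2P gives P* = 77, Q* = 72.
Supply starts at P = 41 (where Qs = 0).
PS = ½(77 − 41)(72) = 1296.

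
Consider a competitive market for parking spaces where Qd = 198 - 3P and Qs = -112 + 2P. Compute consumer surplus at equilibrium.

Equilibrium: 198 - 3P = -112 + 2P gives P* = 62, Q* = 12.
Demand choke price (Qd = 0): P = 66.
CS = ½(66 − 62)(12) = 24.

Consumer surplus = 24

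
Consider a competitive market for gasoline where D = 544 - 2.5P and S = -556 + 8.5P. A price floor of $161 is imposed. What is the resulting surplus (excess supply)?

Equilibrium price would be P* = 100, so the floor at 161 binds.
At P = 161: D = 141.5, S = 812.5.
Surplus = 812.5 − 141.5 = 671.

Surplus = 671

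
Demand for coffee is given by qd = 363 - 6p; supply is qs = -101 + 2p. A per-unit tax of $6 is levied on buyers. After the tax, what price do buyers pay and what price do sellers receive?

Pre-tax equilibrium: p* = 58, q* = 15.
Tax on buyers shifts demand to qd = 363 − 6(p + 6) = 327 - 6p.
327 - 6p = -101 + 2p gives seller price ps = 53.5; buyers pay pb = 53.5 + 6 = 59.5.
New quantity: q = 363 − 6(59.5) = 6.

Buyers pay $59.5, sellers receive $53.5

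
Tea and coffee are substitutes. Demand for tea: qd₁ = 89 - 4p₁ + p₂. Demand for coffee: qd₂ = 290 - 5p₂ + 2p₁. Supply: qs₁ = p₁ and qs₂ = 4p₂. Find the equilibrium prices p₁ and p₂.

Market 1: 89 - 4p₁ + p₂ = p₁ → 5p₁ - p₂ = 89.
Market 2: 9p₂ - 2p₁ = 290.
Eliminating p₂: 9×(1) + 1×(2) gives 43p₁ = 1091, so p₁ = 1091/43.
Back-substitute into (2): p₂ = (290 + 2×1091/43) / 9 = 1628/43.

p₁ = 1091/43, p₂ = 1628/43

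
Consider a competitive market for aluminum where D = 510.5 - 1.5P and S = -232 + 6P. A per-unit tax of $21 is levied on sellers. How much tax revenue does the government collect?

Tax revenue = 7072.8

Pre-tax equilibrium: P* = 99, Q* = 362.
Tax on sellers shifts supply to S = -232 + 6(P − 21) = -358 + 6P.
510.5 - 1.5P = -358 + 6P gives buyer price Pb = 115.8; sellers receive Ps = 115.8 − 21 = 94.8.
New quantity: Q = 510.5 − 1.5(115.8) = 336.8.
Revenue = 21 × 336.8 = 7072.8.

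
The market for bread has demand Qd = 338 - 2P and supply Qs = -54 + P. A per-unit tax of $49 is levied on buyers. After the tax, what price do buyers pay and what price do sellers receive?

Buyers pay $147, sellers receive $98

Pre-tax equilibrium: P* = 392/3, Q* = 230/3.
Tax on buyers shifts demand to Qd = 338 − 2(P + 49) = 240 - 2P.
240 - 2P = -54 + P gives seller price Ps = 98; buyers pay Pb = 98 + 49 = 147.
New quantity: Q = 338 − 2(147) = 44.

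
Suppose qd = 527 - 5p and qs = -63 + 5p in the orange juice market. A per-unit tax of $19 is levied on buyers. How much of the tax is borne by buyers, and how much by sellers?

Buyers bear $9.5, sellers bear $9.5

Pre-tax equilibrium: p* = 59, q* = 232.
Tax on buyers shifts demand to qd = 527 − 5(p + 19) = 432 - 5p.
432 - 5p = -63 + 5p gives seller price ps = 49.5; buyers pay pb = 49.5 + 19 = 68.5.
New quantity: q = 527 − 5(68.5) = 184.5.
Buyer burden = 68.5 − 59 = 9.5; seller burden = 59 − 49.5 = 9.5.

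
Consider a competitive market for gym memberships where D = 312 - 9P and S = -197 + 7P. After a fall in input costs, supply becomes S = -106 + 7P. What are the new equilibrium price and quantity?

Original equilibrium: P* = 31.8125, Q* = 25.6875.
New equilibrium: 312 - 9P = -106 + 7P, so 418 = 16P and P' = 26.125; Q' = 312 − 9(26.125) = 76.875.

P' = 26.125, Q' = 76.875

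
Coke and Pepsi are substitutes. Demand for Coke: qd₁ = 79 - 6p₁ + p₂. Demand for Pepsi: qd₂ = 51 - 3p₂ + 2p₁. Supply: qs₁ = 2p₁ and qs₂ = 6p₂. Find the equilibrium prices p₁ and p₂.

p₁ = 381/35, p₂ = 283/35

Market 1: 79 - 6p₁ + p₂ = 2p₁ → 8p₁ - p₂ = 79.
Market 2: 9p₂ - 2p₁ = 51.
Eliminating p₂: 9×(1) + 1×(2) gives 70p₁ = 762, so p₁ = 381/35.
Back-substitute into (2): p₂ = (51 + 2×381/35) / 9 = 283/35.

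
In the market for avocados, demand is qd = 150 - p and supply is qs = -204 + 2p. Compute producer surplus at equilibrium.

Producer surplus = 256

Equilibrium: 150 - p = -204 + 2p gives p* = 118, q* = 32.
Supply starts at p = 102 (where qs = 0).
PS = ½(118 − 102)(32) = 256.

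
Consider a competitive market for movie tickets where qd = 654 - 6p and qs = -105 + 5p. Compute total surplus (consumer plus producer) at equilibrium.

Total surplus = 10560

Equilibrium: 654 - 6p = -105 + 5p gives p* = 69, q* = 240.
Demand choke price: p = 109; supply starts at p = 21.
CS = ½(109 − 69)(240) = 4800; PS = ½(69 − 21)(240) = 5760.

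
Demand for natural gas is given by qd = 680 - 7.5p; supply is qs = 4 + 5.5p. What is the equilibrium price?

p* = 52

Set qd = qs: 680 - 7.5p = 4 + 5.5p.
676 = 13p, so p* = 52.
q* = 680 − 7.5(52) = 290.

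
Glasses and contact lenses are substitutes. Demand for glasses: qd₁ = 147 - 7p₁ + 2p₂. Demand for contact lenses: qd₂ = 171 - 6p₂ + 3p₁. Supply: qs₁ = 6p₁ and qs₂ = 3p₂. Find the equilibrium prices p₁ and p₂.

p₁ = 15, p₂ = 24

Market 1: 147 - 7p₁ + 2p₂ = 6p₁ → 13p₁ - 2p₂ = 147.
Market 2: 9p₂ - 3p₁ = 171.
Eliminating p₂: 9×(1) + 2×(2) gives 111p₁ = 1665, so p₁ = 15.
Back-substitute into (2): p₂ = (171 + 3×15) / 9 = 24.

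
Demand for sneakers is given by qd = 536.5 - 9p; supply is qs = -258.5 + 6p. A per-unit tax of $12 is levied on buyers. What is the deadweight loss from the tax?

Deadweight loss = 259.2

Pre-tax equilibrium: p* = 53, q* = 59.5.
Tax on buyers shifts demand to qd = 536.5 − 9(p + 12) = 428.5 - 9p.
428.5 - 9p = -258.5 + 6p gives seller price ps = 45.8; buyers pay pb = 45.8 + 12 = 57.8.
New quantity: q = 536.5 − 9(57.8) = 16.3.
DWL = ½ × 12 × (59.5 − 16.3) = 259.2.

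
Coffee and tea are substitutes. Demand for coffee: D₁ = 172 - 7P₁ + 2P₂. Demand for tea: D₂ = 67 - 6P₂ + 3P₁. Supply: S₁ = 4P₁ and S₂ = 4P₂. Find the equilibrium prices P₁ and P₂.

Market 1: 172 - 7P₁ + 2P₂ = 4P₁ → 11P₁ - 2P₂ = 172.
Market 2: 10P₂ - 3P₁ = 67.
Eliminating P₂: 10×(1) + 2×(2) gives 104P₁ = 1854, so P₁ = 927/52.
Back-substitute into (2): P₂ = (67 + 3×927/52) / 10 = 1253/104.

P₁ = 927/52, P₂ = 1253/104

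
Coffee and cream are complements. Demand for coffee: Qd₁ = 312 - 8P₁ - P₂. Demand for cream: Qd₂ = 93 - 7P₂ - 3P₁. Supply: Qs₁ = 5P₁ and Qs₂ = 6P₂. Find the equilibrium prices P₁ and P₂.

Market 1: 312 - 8P₁ - P₂ = 5P₁ → 13P₁ + P₂ = 312.
Market 2: 13P₂ + 3P₁ = 93.
Eliminating P₂: 13×(1) − 1×(2) gives 166P₁ = 3963, so P₁ = 3963/166.
Back-substitute into (2): P₂ = (93 − 3×3963/166) / 13 = 273/166.

P₁ = 3963/166, P₂ = 273/166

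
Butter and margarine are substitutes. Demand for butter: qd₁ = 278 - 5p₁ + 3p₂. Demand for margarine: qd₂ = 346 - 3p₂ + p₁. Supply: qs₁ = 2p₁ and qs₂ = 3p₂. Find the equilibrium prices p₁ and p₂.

p₁ = 902/13, p₂ = 900/13

Market 1: 278 - 5p₁ + 3p₂ = 2p₁ → 7p₁ - 3p₂ = 278.
Market 2: 6p₂ - p₁ = 346.
Eliminating p₂: 6×(1) + 3×(2) gives 39p₁ = 2706, so p₁ = 902/13.
Back-substitute into (2): p₂ = (346 + 1×902/13) / 6 = 900/13.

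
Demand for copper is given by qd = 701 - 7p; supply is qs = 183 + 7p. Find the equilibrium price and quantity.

Set qd = qs: 701 - 7p = 183 + 7p.
518 = 14p, so p* = 37.
q* = 701 − 7(37) = 442.

p* = 37, q* = 442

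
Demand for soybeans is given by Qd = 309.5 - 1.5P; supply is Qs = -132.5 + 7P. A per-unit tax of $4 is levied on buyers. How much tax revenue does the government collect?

Tax revenue = 15406/17

Pre-tax equilibrium: P* = 52, Q* = 231.5.
Tax on buyers shifts demand to Qd = 309.5 − 1.5(P + 4) = 303.5 - 1.5P.
303.5 - 1.5P = -132.5 + 7P gives seller price Ps = 872/17; buyers pay Pb = 872/17 + 4 = 940/17.
New quantity: Q = 309.5 − 1.5(940/17) = 7703/34.
Revenue = 4 × 7703/34 = 15406/17.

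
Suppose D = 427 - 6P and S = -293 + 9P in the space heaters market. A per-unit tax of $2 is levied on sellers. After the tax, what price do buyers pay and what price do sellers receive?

Pre-tax equilibrium: P* = 48, Q* = 139.
Tax on sellers shifts supply to S = -293 + 9(P − 2) = -311 + 9P.
427 - 6P = -311 + 9P gives buyer price Pb = 49.2; sellers receive Ps = 49.2 − 2 = 47.2.
New quantity: Q = 427 − 6(49.2) = 131.8.

Buyers pay $49.2, sellers receive $47.2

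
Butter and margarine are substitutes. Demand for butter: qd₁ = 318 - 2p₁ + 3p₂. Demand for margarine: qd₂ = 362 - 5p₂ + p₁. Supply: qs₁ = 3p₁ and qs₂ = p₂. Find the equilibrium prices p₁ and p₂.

p₁ = 998/9, p₂ = 2128/27

Market 1: 318 - 2p₁ + 3p₂ = 3p₁ → 5p₁ - 3p₂ = 318.
Market 2: 6p₂ - p₁ = 362.
Eliminating p₂: 6×(1) + 3×(2) gives 27p₁ = 2994, so p₁ = 998/9.
Back-substitute into (2): p₂ = (362 + 1×998/9) / 6 = 2128/27.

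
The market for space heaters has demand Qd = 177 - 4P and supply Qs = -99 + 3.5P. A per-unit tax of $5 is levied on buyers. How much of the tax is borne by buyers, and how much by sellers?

Buyers bear 7/3, sellers bear 8/3

Pre-tax equilibrium: P* = 36.8, Q* = 29.8.
Tax on buyers shifts demand to Qd = 177 − 4(P + 5) = 157 - 4P.
157 - 4P = -99 + 3.5P gives seller price Ps = 512/15; buyers pay Pb = 512/15 + 5 = 587/15.
New quantity: Q = 177 − 4(587/15) = 307/15.
Buyer burden = 587/15 − 36.8 = 7/3; seller burden = 36.8 − 512/15 = 8/3.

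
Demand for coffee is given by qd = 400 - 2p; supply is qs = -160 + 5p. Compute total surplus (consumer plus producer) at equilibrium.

Total surplus = 20160

Equilibrium: 400 - 2p = -160 + 5p gives p* = 80, q* = 240.
Demand choke price: p = 200; supply starts at p = 32.
CS = ½(200 − 80)(240) = 14400; PS = ½(80 − 32)(240) = 5760.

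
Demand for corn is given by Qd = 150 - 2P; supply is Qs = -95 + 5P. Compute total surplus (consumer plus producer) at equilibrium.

Total surplus = 2240

Equilibrium: 150 - 2P = -95 + 5P gives P* = 35, Q* = 80.
Demand choke price: P = 75; supply starts at P = 19.
CS = ½(75 − 35)(80) = 1600; PS = ½(35 − 19)(80) = 640.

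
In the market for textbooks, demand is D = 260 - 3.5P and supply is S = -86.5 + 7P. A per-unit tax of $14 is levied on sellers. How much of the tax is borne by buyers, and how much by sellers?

Buyers bear 28/3, sellers bear 14/3

Pre-tax equilibrium: P* = 33, Q* = 144.5.
Tax on sellers shifts supply to S = -86.5 + 7(P − 14) = -184.5 + 7P.
260 - 3.5P = -184.5 + 7P gives buyer price Pb = 127/3; sellers receive Ps = 127/3 − 14 = 85/3.
New quantity: Q = 260 − 3.5(127/3) = 671/6.
Buyer burden = 127/3 − 33 = 28/3; seller burden = 33 − 85/3 = 14/3.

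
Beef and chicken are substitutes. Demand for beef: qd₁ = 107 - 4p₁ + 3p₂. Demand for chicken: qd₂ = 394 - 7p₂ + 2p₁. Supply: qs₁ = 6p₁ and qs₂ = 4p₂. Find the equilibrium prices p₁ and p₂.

p₁ = 2359/104, p₂ = 2077/52

Market 1: 107 - 4p₁ + 3p₂ = 6p₁ → 10p₁ - 3p₂ = 107.
Market 2: 11p₂ - 2p₁ = 394.
Eliminating p₂: 11×(1) + 3×(2) gives 104p₁ = 2359, so p₁ = 2359/104.
Back-substitute into (2): p₂ = (394 + 2×2359/104) / 11 = 2077/52.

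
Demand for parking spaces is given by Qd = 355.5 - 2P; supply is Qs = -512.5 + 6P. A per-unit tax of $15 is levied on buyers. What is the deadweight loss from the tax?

Deadweight loss = 168.75

Pre-tax equilibrium: P* = 108.5, Q* = 138.5.
Tax on buyers shifts demand to Qd = 355.5 − 2(P + 15) = 325.5 - 2P.
325.5 - 2P = -512.5 + 6P gives seller price Ps = 104.75; buyers pay Pb = 104.75 + 15 = 119.75.
New quantity: Q = 355.5 − 2(119.75) = 116.
DWL = ½ × 15 × (138.5 − 116) = 168.75.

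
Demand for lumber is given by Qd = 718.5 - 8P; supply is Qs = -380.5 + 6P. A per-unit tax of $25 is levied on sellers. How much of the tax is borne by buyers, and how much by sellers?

Pre-tax equilibrium: P* = 78.5, Q* = 90.5.
Tax on sellers shifts supply to Qs = -380.5 + 6(P − 25) = -530.5 + 6P.
718.5 - 8P = -530.5 + 6P gives buyer price Pb = 1249/14; sellers receive Ps = 1249/14 − 25 = 899/14.
New quantity: Q = 718.5 − 8(1249/14) = 67/14.
Buyer burden = 1249/14 − 78.5 = 75/7; seller burden = 78.5 − 899/14 = 100/7.

Buyers bear 75/7, sellers bear 100/7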